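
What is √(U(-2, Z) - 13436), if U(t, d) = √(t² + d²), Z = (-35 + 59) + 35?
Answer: √(-13436 + √3485) ≈ 115.66*I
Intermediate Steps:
Z = 59 (Z = 24 + 35 = 59)
U(t, d) = √(d² + t²)
√(U(-2, Z) - 13436) = √(√(59² + (-2)²) - 13436) = √(√(3481 + 4) - 13436) = √(√3485 - 13436) = √(-13436 + √3485)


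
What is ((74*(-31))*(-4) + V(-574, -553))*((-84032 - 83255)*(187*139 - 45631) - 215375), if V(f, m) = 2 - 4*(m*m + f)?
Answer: -3980597855890022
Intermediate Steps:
V(f, m) = 2 - 4*f - 4*m**2 (V(f, m) = 2 - 4*(m**2 + f) = 2 - 4*(f + m**2) = 2 + (-4*f - 4*m**2) = 2 - 4*f - 4*m**2)
((74*(-31))*(-4) + V(-574, -553))*((-84032 - 83255)*(187*139 - 45631) - 215375) = ((74*(-31))*(-4) + (2 - 4*(-574) - 4*(-553)**2))*((-84032 - 83255)*(187*139 - 45631) - 215375) = (-2294*(-4) + (2 + 2296 - 4*305809))*(-167287*(25993 - 45631) - 215375) = (9176 + (2 + 2296 - 1223236))*(-167287*(-19638) - 215375) = (9176 - 1220938)*(3285182106 - 215375) = -1211762*3284966731 = -3980597855890022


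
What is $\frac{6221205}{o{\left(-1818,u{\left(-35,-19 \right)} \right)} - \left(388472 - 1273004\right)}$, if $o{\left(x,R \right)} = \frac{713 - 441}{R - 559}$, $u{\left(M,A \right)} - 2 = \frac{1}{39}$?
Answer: $\frac{7507611945}{1067432972} \approx 7.0333$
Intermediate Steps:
$u{\left(M,A \right)} = \frac{79}{39}$ ($u{\left(M,A \right)} = 2 + \frac{1}{39} = \frac{79}{39}$)
$o{\left(x,R \right)} = \frac{272}{-559 + R}$
$\frac{6221205}{o{\left(-1818,u{\left(-35,-19 \right)} \right)} - \left(388472 - 1273004\right)} = \frac{6221205}{\frac{272}{-559 + \frac{79}{39}} - \left(388472 - 1273004\right)} = \frac{6221205}{\frac{272}{- \frac{21722}{39}} - \left(388472 - 1273004\right)} = \frac{6221205}{272 \left(- \frac{39}{21722}\right) - -884532} = \frac{6221205}{- \frac{5304}{10861} + 884532} = \frac{6221205}{\frac{9606896748}{10861}} = 6221205 \cdot \frac{10861}{9606896748} = \frac{7507611945}{1067432972}$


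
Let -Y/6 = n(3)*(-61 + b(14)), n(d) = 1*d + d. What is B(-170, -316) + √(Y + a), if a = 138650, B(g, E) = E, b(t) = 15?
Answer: -316 + 31*√146 ≈ 58.574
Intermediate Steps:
n(d) = 2*d (n(d) = d + d = 2*d)
Y = 1656 (Y = -6*2*3*(-61 + 15) = -36*(-46) = -6*(-276) = 1656)
B(-170, -316) + √(Y + a) = -316 + √(1656 + 138650) = -316 + √140306 = -316 + 31*√146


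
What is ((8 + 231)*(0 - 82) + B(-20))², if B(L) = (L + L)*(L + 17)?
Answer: 379392484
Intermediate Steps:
B(L) = 2*L*(17 + L) (B(L) = (2*L)*(17 + L) = 2*L*(17 + L))
((8 + 231)*(0 - 82) + B(-20))² = ((8 + 231)*(0 - 82) + 2*(-20)*(17 - 20))² = (239*(-82) + 2*(-20)*(-3))² = (-19598 + 120)² = (-19478)² = 379392484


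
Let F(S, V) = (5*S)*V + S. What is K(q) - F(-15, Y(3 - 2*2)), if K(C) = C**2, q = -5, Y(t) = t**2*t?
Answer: -35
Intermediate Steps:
Y(t) = t**3
F(S, V) = S + 5*S*V (F(S, V) = 5*S*V + S = S + 5*S*V)
K(q) - F(-15, Y(3 - 2*2)) = (-5)**2 - (-15)*(1 + 5*(3 - 2*2)**3) = 25 - (-15)*(1 + 5*(3 - 4)**3) = 25 - (-15)*(1 + 5*(-1)**3) = 25 - (-15)*(1 + 5*(-1)) = 25 - (-15)*(1 - 5) = 25 - (-15)*(-4) = 25 - 1*60 = 25 - 60 = -35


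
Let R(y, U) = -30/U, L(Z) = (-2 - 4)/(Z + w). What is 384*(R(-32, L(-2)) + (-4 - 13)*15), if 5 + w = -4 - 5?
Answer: -128640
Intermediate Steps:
w = -14 (w = -5 + (-4 - 5) = -5 - 9 = -14)
L(Z) = -6/(-14 + Z) (L(Z) = (-2 - 4)/(Z - 14) = -6/(-14 + Z))
384*(R(-32, L(-2)) + (-4 - 13)*15) = 384*(-30/((-6/(-14 - 2))) + (-4 - 13)*15) = 384*(-30/((-6/(-16))) - 17*15) = 384*(-30/((-6*(-1/16))) - 255) = 384*(-30/3/8 - 255) = 384*(-30*8/3 - 255) = 384*(-80 - 255) = 384*(-335) = -128640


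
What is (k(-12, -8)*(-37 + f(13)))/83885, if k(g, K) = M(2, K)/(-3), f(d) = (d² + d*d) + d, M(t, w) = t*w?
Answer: 5024/251655 ≈ 0.019964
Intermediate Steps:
f(d) = d + 2*d² (f(d) = (d² + d²) + d = 2*d² + d = d + 2*d²)
k(g, K) = -2*K/3 (k(g, K) = (2*K)/(-3) = (2*K)*(-⅓) = -2*K/3)
(k(-12, -8)*(-37 + f(13)))/83885 = ((-⅔*(-8))*(-37 + 13*(1 + 2*13)))/83885 = (16*(-37 + 13*(1 + 26))/3)*(1/83885) = (16*(-37 + 13*27)/3)*(1/83885) = (16*(-37 + 351)/3)*(1/83885) = ((16/3)*314)*(1/83885) = (5024/3)*(1/83885) = 5024/251655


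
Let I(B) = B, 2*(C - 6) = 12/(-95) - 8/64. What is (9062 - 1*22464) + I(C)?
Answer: -20362111/1520 ≈ -13396.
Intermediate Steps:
C = 8929/1520 (C = 6 + (12/(-95) - 8/64)/2 = 6 + (12*(-1/95) - 8*1/64)/2 = 6 + (-12/95 - ⅛)/2 = 6 + (½)*(-191/760) = 6 - 191/1520 = 8929/1520 ≈ 5.8743)
(9062 - 1*22464) + I(C) = (9062 - 1*22464) + 8929/1520 = (9062 - 22464) + 8929/1520 = -13402 + 8929/1520 = -20362111/1520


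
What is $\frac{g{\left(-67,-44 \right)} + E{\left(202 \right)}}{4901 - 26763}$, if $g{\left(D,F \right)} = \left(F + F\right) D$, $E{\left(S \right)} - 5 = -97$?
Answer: $- \frac{2902}{10931} \approx -0.26548$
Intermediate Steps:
$E{\left(S \right)} = -92$ ($E{\left(S \right)} = 5 - 97 = -92$)
$g{\left(D,F \right)} = 2 D F$ ($g{\left(D,F \right)} = 2 F D = 2 D F$)
$\frac{g{\left(-67,-44 \right)} + E{\left(202 \right)}}{4901 - 26763} = \frac{2 \left(-67\right) \left(-44\right) - 92}{4901 - 26763} = \frac{5896 - 92}{-21862} = 5804 \left(- \frac{1}{21862}\right) = - \frac{2902}{10931}$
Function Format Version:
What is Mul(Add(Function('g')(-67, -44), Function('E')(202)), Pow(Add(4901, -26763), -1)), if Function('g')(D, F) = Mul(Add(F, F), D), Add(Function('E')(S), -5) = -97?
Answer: Rational(-2902, 10931) ≈ -0.26548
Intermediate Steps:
Function('E')(S) = -92 (Function('E')(S) = Add(5, -97) = -92)
Function('g')(D, F) = Mul(2, D, F) (Function('g')(D, F) = Mul(Mul(2, F), D) = Mul(2, D, F))
Mul(Add(Function('g')(-67, -44), Function('E')(202)), Pow(Add(4901, -26763), -1)) = Mul(Add(Mul(2, -67, -44), -92), Pow(Add(4901, -26763), -1)) = Mul(Add(5896, -92), Pow(-21862, -1)) = Mul(5804, Rational(-1, 21862)) = Rational(-2902, 10931)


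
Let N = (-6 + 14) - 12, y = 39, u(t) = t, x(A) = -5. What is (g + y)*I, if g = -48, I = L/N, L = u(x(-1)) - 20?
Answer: -225/4 ≈ -56.250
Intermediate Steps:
L = -25 (L = -5 - 20 = -25)
N = -4 (N = 8 - 12 = -4)
I = 25/4 (I = -25/(-4) = -25*(-¼) = 25/4 ≈ 6.2500)
(g + y)*I = (-48 + 39)*(25/4) = -9*25/4 = -225/4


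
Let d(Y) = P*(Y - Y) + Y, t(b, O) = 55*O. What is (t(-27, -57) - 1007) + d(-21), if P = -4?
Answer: -4163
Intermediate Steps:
d(Y) = Y (d(Y) = -4*(Y - Y) + Y = -4*0 + Y = 0 + Y = Y)
(t(-27, -57) - 1007) + d(-21) = (55*(-57) - 1007) - 21 = (-3135 - 1007) - 21 = -4142 - 21 = -4163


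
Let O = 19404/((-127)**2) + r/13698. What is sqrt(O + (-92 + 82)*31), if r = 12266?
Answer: I*sqrt(25883980025677)/289941 ≈ 17.547*I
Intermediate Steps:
O = 231817153/110467521 (O = 19404/((-127)**2) + 12266/13698 = 19404/16129 + 12266*(1/13698) = 19404*(1/16129) + 6133/6849 = 19404/16129 + 6133/6849 = 231817153/110467521 ≈ 2.0985)
sqrt(O + (-92 + 82)*31) = sqrt(231817153/110467521 + (-92 + 82)*31) = sqrt(231817153/110467521 - 10*31) = sqrt(231817153/110467521 - 310) = sqrt(-34013114357/110467521) = I*sqrt(25883980025677)/289941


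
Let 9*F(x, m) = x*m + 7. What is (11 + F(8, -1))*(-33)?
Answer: -1078/3 ≈ -359.33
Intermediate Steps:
F(x, m) = 7/9 + m*x/9 (F(x, m) = (x*m + 7)/9 = (m*x + 7)/9 = (7 + m*x)/9 = 7/9 + m*x/9)
(11 + F(8, -1))*(-33) = (11 + (7/9 + (⅑)*(-1)*8))*(-33) = (11 + (7/9 - 8/9))*(-33) = (11 - ⅑)*(-33) = (98/9)*(-33) = -1078/3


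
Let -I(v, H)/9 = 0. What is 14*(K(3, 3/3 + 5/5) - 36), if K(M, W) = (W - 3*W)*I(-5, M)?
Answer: -504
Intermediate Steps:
I(v, H) = 0 (I(v, H) = -9*0 = 0)
K(M, W) = 0 (K(M, W) = (W - 3*W)*0 = -2*W*0 = 0)
14*(K(3, 3/3 + 5/5) - 36) = 14*(0 - 36) = 14*(-36) = -504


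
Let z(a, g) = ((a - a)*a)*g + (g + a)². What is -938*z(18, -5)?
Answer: -158522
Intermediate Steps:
z(a, g) = (a + g)² (z(a, g) = (0*a)*g + (a + g)² = 0*g + (a + g)² = 0 + (a + g)² = (a + g)²)
-938*z(18, -5) = -938*(18 - 5)² = -938*13² = -938*169 = -158522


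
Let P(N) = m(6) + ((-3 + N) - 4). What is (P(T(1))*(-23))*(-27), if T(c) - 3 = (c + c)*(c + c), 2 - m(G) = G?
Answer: -2484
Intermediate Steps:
m(G) = 2 - G
T(c) = 3 + 4*c**2 (T(c) = 3 + (c + c)*(c + c) = 3 + (2*c)*(2*c) = 3 + 4*c**2)
P(N) = -11 + N (P(N) = (2 - 1*6) + ((-3 + N) - 4) = (2 - 6) + (-7 + N) = -4 + (-7 + N) = -11 + N)
(P(T(1))*(-23))*(-27) = ((-11 + (3 + 4*1**2))*(-23))*(-27) = ((-11 + (3 + 4*1))*(-23))*(-27) = ((-11 + (3 + 4))*(-23))*(-27) = ((-11 + 7)*(-23))*(-27) = -4*(-23)*(-27) = 92*(-27) = -2484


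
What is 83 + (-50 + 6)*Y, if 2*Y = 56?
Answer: -1149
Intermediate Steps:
Y = 28 (Y = (½)*56 = 28)
83 + (-50 + 6)*Y = 83 + (-50 + 6)*28 = 83 - 44*28 = 83 - 1232 = -1149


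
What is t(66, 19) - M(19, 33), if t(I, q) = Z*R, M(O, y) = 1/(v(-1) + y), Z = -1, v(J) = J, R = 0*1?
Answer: -1/32 ≈ -0.031250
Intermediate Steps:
R = 0
M(O, y) = 1/(-1 + y)
t(I, q) = 0 (t(I, q) = -1*0 = 0)
t(66, 19) - M(19, 33) = 0 - 1/(-1 + 33) = 0 - 1/32 = -1/32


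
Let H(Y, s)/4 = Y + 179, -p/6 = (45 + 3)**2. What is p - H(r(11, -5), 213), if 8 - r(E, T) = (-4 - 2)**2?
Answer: -14428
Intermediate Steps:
p = -13824 (p = -6*(45 + 3)**2 = -6*48**2 = -6*2304 = -13824)
r(E, T) = -28 (r(E, T) = 8 - (-4 - 2)**2 = 8 - 1*(-6)**2 = 8 - 1*36 = 8 - 36 = -28)
H(Y, s) = 716 + 4*Y (H(Y, s) = 4*(Y + 179) = 4*(179 + Y) = 716 + 4*Y)
p - H(r(11, -5), 213) = -13824 - (716 + 4*(-28)) = -13824 - (716 - 112) = -13824 - 1*604 = -13824 - 604 = -14428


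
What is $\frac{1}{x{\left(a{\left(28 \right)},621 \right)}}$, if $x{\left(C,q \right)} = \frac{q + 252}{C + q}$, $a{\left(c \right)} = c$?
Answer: $\frac{649}{873} \approx 0.74341$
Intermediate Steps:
$x{\left(C,q \right)} = \frac{252 + q}{C + q}$
$\frac{1}{x{\left(a{\left(28 \right)},621 \right)}} = \frac{1}{\frac{1}{28 + 621} \left(252 + 621\right)} = \frac{1}{\frac{1}{649} \cdot 873} = \frac{1}{\frac{873}{649}} = \frac{649}{873}$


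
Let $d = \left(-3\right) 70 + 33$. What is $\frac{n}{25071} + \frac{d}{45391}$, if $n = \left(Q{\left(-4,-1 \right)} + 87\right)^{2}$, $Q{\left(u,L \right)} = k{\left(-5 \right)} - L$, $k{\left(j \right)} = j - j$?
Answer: $\frac{347070337}{1137997761} \approx 0.30498$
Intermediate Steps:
$k{\left(j \right)} = 0$
$d = -177$ ($d = -210 + 33 = -177$)
$Q{\left(u,L \right)} = - L$ ($Q{\left(u,L \right)} = 0 - L = - L$)
$n = 7744$ ($n = \left(\left(-1\right) \left(-1\right) + 87\right)^{2} = \left(1 + 87\right)^{2} = 88^{2} = 7744$)
$\frac{n}{25071} + \frac{d}{45391} = \frac{7744}{25071} - \frac{177}{45391} = \frac{347070337}{1137997761}$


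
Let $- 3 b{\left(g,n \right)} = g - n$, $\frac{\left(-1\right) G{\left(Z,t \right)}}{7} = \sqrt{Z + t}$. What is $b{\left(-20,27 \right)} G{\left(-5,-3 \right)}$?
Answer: $- \frac{658 i \sqrt{2}}{3} \approx - 310.18 i$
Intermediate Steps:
$G{\left(Z,t \right)} = - 7 \sqrt{Z + t}$
$b{\left(g,n \right)} = - \frac{g}{3} + \frac{n}{3}$ ($b{\left(g,n \right)} = - \frac{g - n}{3} = - \frac{g}{3} + \frac{n}{3}$)
$b{\left(-20,27 \right)} G{\left(-5,-3 \right)} = \left(\left(- \frac{1}{3}\right) \left(-20\right) + \frac{1}{3} \cdot 27\right) \left(- 7 \sqrt{-5 - 3}\right) = \left(\frac{20}{3} + 9\right) \left(- 7 \sqrt{-8}\right) = \frac{47 \left(- 7 \cdot 2 i \sqrt{2}\right)}{3} = \frac{47 \left(- 14 i \sqrt{2}\right)}{3} = - \frac{658 i \sqrt{2}}{3}$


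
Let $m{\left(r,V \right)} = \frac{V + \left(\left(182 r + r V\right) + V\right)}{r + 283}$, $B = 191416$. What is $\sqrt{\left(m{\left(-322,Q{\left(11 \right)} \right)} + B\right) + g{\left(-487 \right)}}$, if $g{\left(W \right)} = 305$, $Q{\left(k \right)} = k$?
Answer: $\frac{\sqrt{32670053}}{13} \approx 439.67$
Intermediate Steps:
$m{\left(r,V \right)} = \frac{2 V + 182 r + V r}{283 + r}$ ($m{\left(r,V \right)} = \frac{V + \left(\left(182 r + V r\right) + V\right)}{283 + r} = \frac{V + \left(V + 182 r + V r\right)}{283 + r} = \frac{2 V + 182 r + V r}{283 + r}$)
$\sqrt{\left(m{\left(-322,Q{\left(11 \right)} \right)} + B\right) + g{\left(-487 \right)}} = \sqrt{\left(\frac{2 \cdot 11 + 182 \left(-322\right) + 11 \left(-322\right)}{283 - 322} + 191416\right) + 305} = \sqrt{\left(\frac{22 - 58604 - 3542}{-39} + 191416\right) + 305} = \sqrt{\left(\left(- \frac{1}{39}\right) \left(-62124\right) + 191416\right) + 305} = \sqrt{\left(\frac{20708}{13} + 191416\right) + 305} = \sqrt{\frac{2509116}{13} + 305} = \sqrt{\frac{2513081}{13}} = \frac{\sqrt{32670053}}{13}$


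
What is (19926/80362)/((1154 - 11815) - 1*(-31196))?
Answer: 3321/275038945 ≈ 1.2075e-5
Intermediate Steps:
(19926/80362)/((1154 - 11815) - 1*(-31196)) = (19926*(1/80362))/(-10661 + 31196) = (9963/40181)/20535 = (9963/40181)*(1/20535) = 3321/275038945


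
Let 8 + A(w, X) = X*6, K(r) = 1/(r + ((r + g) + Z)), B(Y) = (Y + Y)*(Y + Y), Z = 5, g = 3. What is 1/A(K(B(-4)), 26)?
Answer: 1/148 ≈ 0.0067568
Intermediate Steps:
B(Y) = 4*Y**2 (B(Y) = (2*Y)*(2*Y) = 4*Y**2)
K(r) = 1/(8 + 2*r) (K(r) = 1/(r + ((r + 3) + 5)) = 1/(r + ((3 + r) + 5)) = 1/(r + (8 + r)) = 1/(8 + 2*r))
A(w, X) = -8 + 6*X (A(w, X) = -8 + X*6 = -8 + 6*X)
1/A(K(B(-4)), 26) = 1/(-8 + 6*26) = 1/(-8 + 156) = 1/148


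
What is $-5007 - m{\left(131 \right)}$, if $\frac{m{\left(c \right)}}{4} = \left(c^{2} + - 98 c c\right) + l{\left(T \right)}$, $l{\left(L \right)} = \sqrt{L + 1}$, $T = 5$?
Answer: $6653461 - 4 \sqrt{6} \approx 6.6534 \cdot 10^{6}$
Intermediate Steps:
$l{\left(L \right)} = \sqrt{1 + L}$
$m{\left(c \right)} = - 388 c^{2} + 4 \sqrt{6}$ ($m{\left(c \right)} = 4 \left(\left(c^{2} + - 98 c c\right) + \sqrt{1 + 5}\right) = 4 \left(\left(c^{2} - 98 c^{2}\right) + \sqrt{6}\right) = 4 \left(- 97 c^{2} + \sqrt{6}\right) = 4 \left(\sqrt{6} - 97 c^{2}\right) = - 388 c^{2} + 4 \sqrt{6}$)
$-5007 - m{\left(131 \right)} = -5007 - \left(- 388 \cdot 131^{2} + 4 \sqrt{6}\right) = -5007 - \left(\left(-388\right) 17161 + 4 \sqrt{6}\right) = -5007 - \left(-6658468 + 4 \sqrt{6}\right) = -5007 + \left(6658468 - 4 \sqrt{6}\right) = 6653461 - 4 \sqrt{6}$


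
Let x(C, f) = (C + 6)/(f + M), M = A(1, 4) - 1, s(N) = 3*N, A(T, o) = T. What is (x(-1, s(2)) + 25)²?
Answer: 24025/36 ≈ 667.36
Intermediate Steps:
M = 0 (M = 1 - 1 = 0)
x(C, f) = (6 + C)/f (x(C, f) = (C + 6)/(f + 0) = (6 + C)/f)
(x(-1, s(2)) + 25)² = ((6 - 1)/((3*2)) + 25)² = (5/6 + 25)² = ((⅙)*5 + 25)² = (⅚ + 25)² = (155/6)² = 24025/36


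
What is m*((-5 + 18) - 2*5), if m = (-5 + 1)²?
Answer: 48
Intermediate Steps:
m = 16 (m = (-4)² = 16)
m*((-5 + 18) - 2*5) = 16*((-5 + 18) - 2*5) = 16*(13 - 10) = 16*3 = 48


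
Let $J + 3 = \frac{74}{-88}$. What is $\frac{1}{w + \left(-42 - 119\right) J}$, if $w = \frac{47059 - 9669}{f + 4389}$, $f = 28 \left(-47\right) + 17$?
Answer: $\frac{13596}{8572097} \approx 0.0015861$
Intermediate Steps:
$J = - \frac{169}{44}$ ($J = -3 + \frac{74}{-88} = -3 + 74 \left(- \frac{1}{88}\right) = -3 - \frac{37}{44} = - \frac{169}{44} \approx -3.8409$)
$f = -1299$ ($f = -1316 + 17 = -1299$)
$w = \frac{3739}{309}$ ($w = \frac{47059 - 9669}{-1299 + 4389} = \frac{37390}{3090} = 37390 \cdot \frac{1}{3090} = \frac{3739}{309} \approx 12.1$)
$\frac{1}{w + \left(-42 - 119\right) J} = \frac{1}{\frac{3739}{309} + \left(-42 - 119\right) \left(- \frac{169}{44}\right)} = \frac{1}{\frac{3739}{309} - - \frac{27209}{44}} = \frac{1}{\frac{3739}{309} + \frac{27209}{44}} = \frac{1}{\frac{8572097}{13596}} = \frac{13596}{8572097}$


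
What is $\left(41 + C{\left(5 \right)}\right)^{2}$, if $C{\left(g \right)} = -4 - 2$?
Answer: $1225$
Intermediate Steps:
$C{\left(g \right)} = -6$
$\left(41 + C{\left(5 \right)}\right)^{2} = \left(41 - 6\right)^{2} = 35^{2} = 1225$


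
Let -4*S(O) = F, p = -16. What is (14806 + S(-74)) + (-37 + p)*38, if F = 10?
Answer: 25579/2 ≈ 12790.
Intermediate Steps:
S(O) = -5/2 (S(O) = -1/4*10 = -5/2)
(14806 + S(-74)) + (-37 + p)*38 = (14806 - 5/2) + (-37 - 16)*38 = 29607/2 - 53*38 = 29607/2 - 2014 = 25579/2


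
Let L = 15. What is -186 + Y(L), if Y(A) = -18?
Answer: -204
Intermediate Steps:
-186 + Y(L) = -186 - 18 = -204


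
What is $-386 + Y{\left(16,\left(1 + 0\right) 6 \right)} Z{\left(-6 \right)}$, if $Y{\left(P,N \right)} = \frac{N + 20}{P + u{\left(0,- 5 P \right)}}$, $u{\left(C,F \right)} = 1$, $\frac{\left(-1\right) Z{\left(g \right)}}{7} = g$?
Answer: $- \frac{5470}{17} \approx -321.76$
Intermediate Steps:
$Z{\left(g \right)} = - 7 g$
$Y{\left(P,N \right)} = \frac{20 + N}{1 + P}$ ($Y{\left(P,N \right)} = \frac{N + 20}{P + 1} = \frac{20 + N}{1 + P}$)
$-386 + Y{\left(16,\left(1 + 0\right) 6 \right)} Z{\left(-6 \right)} = -386 + \frac{20 + \left(1 + 0\right) 6}{1 + 16} \left(\left(-7\right) \left(-6\right)\right) = -386 + \frac{20 + 1 \cdot 6}{17} \cdot 42 = -386 + \frac{20 + 6}{17} \cdot 42 = -386 + \frac{1}{17} \cdot 26 \cdot 42 = -386 + \frac{26}{17} \cdot 42 = -386 + \frac{1092}{17} = - \frac{5470}{17}$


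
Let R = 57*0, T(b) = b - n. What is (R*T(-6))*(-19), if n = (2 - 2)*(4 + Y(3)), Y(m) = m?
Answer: 0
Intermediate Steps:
n = 0 (n = (2 - 2)*(4 + 3) = 0*7 = 0)
T(b) = b (T(b) = b - 1*0 = b + 0 = b)
R = 0
(R*T(-6))*(-19) = (0*(-6))*(-19) = 0*(-19) = 0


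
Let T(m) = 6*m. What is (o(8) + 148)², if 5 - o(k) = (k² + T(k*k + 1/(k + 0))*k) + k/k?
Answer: 8940100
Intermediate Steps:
o(k) = 4 - k² - k*(6/k + 6*k²) (o(k) = 5 - ((k² + (6*(k*k + 1/(k + 0)))*k) + k/k) = 5 - ((k² + (6*(k² + 1/k))*k) + 1) = 5 - ((k² + (6*(1/k + k²))*k) + 1) = 5 - ((k² + (6/k + 6*k²)*k) + 1) = 5 - ((k² + k*(6/k + 6*k²)) + 1) = 5 - (1 + k² + k*(6/k + 6*k²)) = 5 + (-1 - k² - k*(6/k + 6*k²)) = 4 - k² - k*(6/k + 6*k²))
(o(8) + 148)² = ((-2 - 1*8² - 6*8³) + 148)² = ((-2 - 1*64 - 6*512) + 148)² = ((-2 - 64 - 3072) + 148)² = (-3138 + 148)² = (-2990)² = 8940100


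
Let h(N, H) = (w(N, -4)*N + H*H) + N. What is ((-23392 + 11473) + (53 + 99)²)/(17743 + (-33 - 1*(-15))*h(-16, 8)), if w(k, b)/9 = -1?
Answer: 11185/14287 ≈ 0.78288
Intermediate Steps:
w(k, b) = -9 (w(k, b) = 9*(-1) = -9)
h(N, H) = H² - 8*N (h(N, H) = (-9*N + H*H) + N = (-9*N + H²) + N = (H² - 9*N) + N = H² - 8*N)
((-23392 + 11473) + (53 + 99)²)/(17743 + (-33 - 1*(-15))*h(-16, 8)) = ((-23392 + 11473) + (53 + 99)²)/(17743 + (-33 - 1*(-15))*(8² - 8*(-16))) = (-11919 + 152²)/(17743 + (-33 + 15)*(64 + 128)) = (-11919 + 23104)/(17743 - 18*192) = 11185/(17743 - 3456) = 11185/14287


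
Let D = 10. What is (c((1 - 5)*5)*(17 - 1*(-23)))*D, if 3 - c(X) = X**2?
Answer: -158800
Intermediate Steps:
c(X) = 3 - X**2
(c((1 - 5)*5)*(17 - 1*(-23)))*D = ((3 - ((1 - 5)*5)**2)*(17 - 1*(-23)))*10 = ((3 - (-4*5)**2)*(17 + 23))*10 = ((3 - 1*(-20)**2)*40)*10 = ((3 - 1*400)*40)*10 = ((3 - 400)*40)*10 = -397*40*10 = -15880*10 = -158800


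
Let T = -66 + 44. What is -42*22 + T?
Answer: -946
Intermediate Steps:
T = -22
-42*22 + T = -42*22 - 22 = -924 - 22 = -946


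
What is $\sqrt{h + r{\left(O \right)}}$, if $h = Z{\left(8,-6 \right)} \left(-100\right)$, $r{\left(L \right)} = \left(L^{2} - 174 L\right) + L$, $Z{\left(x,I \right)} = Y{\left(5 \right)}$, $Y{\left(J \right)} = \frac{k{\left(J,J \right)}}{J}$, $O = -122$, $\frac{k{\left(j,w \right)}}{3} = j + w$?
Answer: $\sqrt{35390} \approx 188.12$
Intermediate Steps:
$k{\left(j,w \right)} = 3 j + 3 w$ ($k{\left(j,w \right)} = 3 \left(j + w\right) = 3 j + 3 w$)
$Y{\left(J \right)} = 6$ ($Y{\left(J \right)} = \frac{3 J + 3 J}{J} = \frac{6 J}{J} = 6$)
$Z{\left(x,I \right)} = 6$
$r{\left(L \right)} = L^{2} - 173 L$
$h = -600$ ($h = 6 \left(-100\right) = -600$)
$\sqrt{h + r{\left(O \right)}} = \sqrt{-600 - 122 \left(-173 - 122\right)} = \sqrt{-600 - -35990} = \sqrt{-600 + 35990} = \sqrt{35390}$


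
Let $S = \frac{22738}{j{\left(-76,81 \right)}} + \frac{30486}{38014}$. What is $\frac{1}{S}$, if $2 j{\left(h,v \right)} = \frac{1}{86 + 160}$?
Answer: $\frac{19007}{212633148915} \approx 8.9389 \cdot 10^{-8}$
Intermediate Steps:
$j{\left(h,v \right)} = \frac{1}{492}$ ($j{\left(h,v \right)} = \frac{1}{2 \left(86 + 160\right)} = \frac{1}{2 \cdot 246} = \frac{1}{2} \cdot \frac{1}{246} = \frac{1}{492}$)
$S = \frac{212633148915}{19007}$ ($S = 22738 \frac{1}{\frac{1}{492}} + \frac{30486}{38014} = 22738 \cdot 492 + 30486 \cdot \frac{1}{38014} = 11187096 + \frac{15243}{19007} = \frac{212633148915}{19007} \approx 1.1187 \cdot 10^{7}$)
$\frac{1}{S} = \frac{1}{\frac{212633148915}{19007}} = \frac{19007}{212633148915}$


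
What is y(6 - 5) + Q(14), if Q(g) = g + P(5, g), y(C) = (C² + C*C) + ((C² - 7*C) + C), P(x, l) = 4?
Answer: 15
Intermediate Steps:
y(C) = -6*C + 3*C² (y(C) = (C² + C²) + (C² - 6*C) = 2*C² + (C² - 6*C) = -6*C + 3*C²)
Q(g) = 4 + g (Q(g) = g + 4 = 4 + g)
y(6 - 5) + Q(14) = 3*(6 - 5)*(-2 + (6 - 5)) + (4 + 14) = 3*1*(-2 + 1) + 18 = 3*1*(-1) + 18 = -3 + 18 = 15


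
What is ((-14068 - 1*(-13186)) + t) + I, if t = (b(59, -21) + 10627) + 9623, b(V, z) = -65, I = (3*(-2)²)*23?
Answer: 19579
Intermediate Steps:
I = 276 (I = (3*4)*23 = 12*23 = 276)
t = 20185 (t = (-65 + 10627) + 9623 = 10562 + 9623 = 20185)
((-14068 - 1*(-13186)) + t) + I = ((-14068 - 1*(-13186)) + 20185) + 276 = ((-14068 + 13186) + 20185) + 276 = (-882 + 20185) + 276 = 19303 + 276 = 19579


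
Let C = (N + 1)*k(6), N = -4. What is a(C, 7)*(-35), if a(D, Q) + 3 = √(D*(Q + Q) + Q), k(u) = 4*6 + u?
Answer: 105 - 35*I*√1253 ≈ 105.0 - 1238.9*I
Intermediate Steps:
k(u) = 24 + u
C = -90 (C = (-4 + 1)*(24 + 6) = -3*30 = -90)
a(D, Q) = -3 + √(Q + 2*D*Q) (a(D, Q) = -3 + √(D*(Q + Q) + Q) = -3 + √(D*(2*Q) + Q) = -3 + √(2*D*Q + Q) = -3 + √(Q + 2*D*Q))
a(C, 7)*(-35) = (-3 + √(7*(1 + 2*(-90))))*(-35) = (-3 + √(7*(1 - 180)))*(-35) = (-3 + √(7*(-179)))*(-35) = (-3 + √(-1253))*(-35) = (-3 + I*√1253)*(-35) = 105 - 35*I*√1253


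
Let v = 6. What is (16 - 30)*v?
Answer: -84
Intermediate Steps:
(16 - 30)*v = (16 - 30)*6 = -14*6 = -84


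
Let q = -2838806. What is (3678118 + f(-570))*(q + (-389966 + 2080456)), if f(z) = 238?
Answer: -4223915048496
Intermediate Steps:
(3678118 + f(-570))*(q + (-389966 + 2080456)) = (3678118 + 238)*(-2838806 + (-389966 + 2080456)) = 3678356*(-2838806 + 1690490) = 3678356*(-1148316) = -4223915048496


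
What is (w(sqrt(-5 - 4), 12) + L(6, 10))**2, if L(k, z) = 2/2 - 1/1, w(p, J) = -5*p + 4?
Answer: (4 - 15*I)**2 ≈ -209.0 - 120.0*I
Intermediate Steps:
w(p, J) = 4 - 5*p
L(k, z) = 0 (L(k, z) = 2*(1/2) - 1*1 = 1 - 1 = 0)
(w(sqrt(-5 - 4), 12) + L(6, 10))**2 = ((4 - 5*sqrt(-5 - 4)) + 0)**2 = ((4 - 15*I) + 0)**2 = (4 - 15*I)**2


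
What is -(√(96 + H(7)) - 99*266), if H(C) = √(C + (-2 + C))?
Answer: 26334 - √(96 + 2*√3) ≈ 26324.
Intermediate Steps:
H(C) = √(-2 + 2*C)
-(√(96 + H(7)) - 99*266) = -(√(96 + √(-2 + 2*7)) - 99*266) = -(√(96 + √(-2 + 14)) - 26334) = -(√(96 + √12) - 26334) = -(√(96 + 2*√3) - 26334) = -(-26334 + √(96 + 2*√3)) = 26334 - √(96 + 2*√3)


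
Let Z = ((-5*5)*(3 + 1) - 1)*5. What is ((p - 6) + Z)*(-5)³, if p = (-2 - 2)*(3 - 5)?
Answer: 62875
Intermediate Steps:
p = 8 (p = -4*(-2) = 8)
Z = -505 (Z = (-25*4 - 1)*5 = (-100 - 1)*5 = -101*5 = -505)
((p - 6) + Z)*(-5)³ = ((8 - 6) - 505)*(-5)³ = (2 - 505)*(-125) = -503*(-125) = 62875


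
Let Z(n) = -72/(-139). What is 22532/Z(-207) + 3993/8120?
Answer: 3178963157/73080 ≈ 43500.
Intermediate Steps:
Z(n) = 72/139 (Z(n) = -72*(-1/139) = 72/139)
22532/Z(-207) + 3993/8120 = 22532/(72/139) + 3993/8120 = 22532*(139/72) + 3993*(1/8120) = 782987/18 + 3993/8120 = 3178963157/73080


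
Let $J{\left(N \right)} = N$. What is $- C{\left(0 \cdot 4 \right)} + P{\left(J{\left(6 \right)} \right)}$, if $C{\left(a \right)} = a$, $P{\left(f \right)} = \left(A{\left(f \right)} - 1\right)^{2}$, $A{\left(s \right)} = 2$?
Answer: $1$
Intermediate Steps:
$P{\left(f \right)} = 1$ ($P{\left(f \right)} = \left(2 - 1\right)^{2} = 1^{2} = 1$)
$- C{\left(0 \cdot 4 \right)} + P{\left(J{\left(6 \right)} \right)} = - 0 \cdot 4 + 1 = \left(-1\right) 0 + 1 = 0 + 1 = 1$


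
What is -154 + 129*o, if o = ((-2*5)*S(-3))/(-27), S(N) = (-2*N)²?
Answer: 1566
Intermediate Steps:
S(N) = 4*N²
o = 40/3 (o = ((-2*5)*(4*(-3)²))/(-27) = -40*9*(-1/27) = -10*36*(-1/27) = -360*(-1/27) = 40/3 ≈ 13.333)
-154 + 129*o = -154 + 129*(40/3) = -154 + 1720 = 1566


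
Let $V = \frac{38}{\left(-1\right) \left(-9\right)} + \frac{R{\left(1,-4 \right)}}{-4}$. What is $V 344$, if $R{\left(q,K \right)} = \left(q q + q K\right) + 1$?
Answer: $\frac{14620}{9} \approx 1624.4$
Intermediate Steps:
$R{\left(q,K \right)} = 1 + q^{2} + K q$ ($R{\left(q,K \right)} = \left(q^{2} + K q\right) + 1 = 1 + q^{2} + K q$)
$V = \frac{85}{18}$ ($V = \frac{38}{\left(-1\right) \left(-9\right)} + \frac{1 + 1^{2} - 4}{-4} = \frac{38}{9} + \left(1 + 1 - 4\right) \left(- \frac{1}{4}\right) = 38 \cdot \frac{1}{9} - - \frac{1}{2} = \frac{38}{9} + \frac{1}{2} = \frac{85}{18} \approx 4.7222$)
$V 344 = \frac{85}{18} \cdot 344 = \frac{14620}{9}$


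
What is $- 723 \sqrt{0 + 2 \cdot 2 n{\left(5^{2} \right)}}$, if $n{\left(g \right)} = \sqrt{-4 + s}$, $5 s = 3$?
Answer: $- \frac{1446 \sqrt[4]{-17} \cdot 5^{\frac{3}{4}}}{5} \approx -1388.4 - 1388.4 i$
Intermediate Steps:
$s = \frac{3}{5}$ ($s = \frac{1}{5} \cdot 3 = \frac{3}{5} \approx 0.6$)
$n{\left(g \right)} = \frac{i \sqrt{85}}{5}$ ($n{\left(g \right)} = \sqrt{-4 + \frac{3}{5}} = \sqrt{- \frac{17}{5}} = \frac{i \sqrt{85}}{5}$)
$- 723 \sqrt{0 + 2 \cdot 2 n{\left(5^{2} \right)}} = - 723 \sqrt{0 + 2 \cdot 2 \frac{i \sqrt{85}}{5}} = - 723 \sqrt{0 + 4 \frac{i \sqrt{85}}{5}} = - 723 \sqrt{0 + \frac{4 i \sqrt{85}}{5}} = - 723 \sqrt{\frac{4 i \sqrt{85}}{5}} = - 723 \frac{2 \cdot 5^{\frac{3}{4}} \sqrt[4]{17} \sqrt{i}}{5} = - \frac{1446 \cdot 5^{\frac{3}{4}} \sqrt[4]{17} \sqrt{i}}{5}$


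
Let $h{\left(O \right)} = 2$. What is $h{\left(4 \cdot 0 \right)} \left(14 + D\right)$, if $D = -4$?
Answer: $20$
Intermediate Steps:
$h{\left(4 \cdot 0 \right)} \left(14 + D\right) = 2 \left(14 - 4\right) = 2 \cdot 10 = 20$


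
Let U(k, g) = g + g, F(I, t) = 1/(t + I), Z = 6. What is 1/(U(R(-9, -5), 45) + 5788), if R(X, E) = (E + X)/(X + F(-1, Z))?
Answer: 1/5878 ≈ 0.00017013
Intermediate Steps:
F(I, t) = 1/(I + t)
R(X, E) = (E + X)/(⅕ + X) (R(X, E) = (E + X)/(X + 1/(-1 + 6)) = (E + X)/(X + 1/5) = (E + X)/(X + ⅕) = (E + X)/(⅕ + X))
U(k, g) = 2*g
1/(U(R(-9, -5), 45) + 5788) = 1/(2*45 + 5788) = 1/(90 + 5788) = 1/5878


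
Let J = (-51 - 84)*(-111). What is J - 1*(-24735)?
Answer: 39720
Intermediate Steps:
J = 14985 (J = -135*(-111) = 14985)
J - 1*(-24735) = 14985 - 1*(-24735) = 14985 + 24735 = 39720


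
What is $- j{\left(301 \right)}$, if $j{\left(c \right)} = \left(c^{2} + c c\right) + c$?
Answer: $-181503$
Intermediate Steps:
$j{\left(c \right)} = c + 2 c^{2}$ ($j{\left(c \right)} = \left(c^{2} + c^{2}\right) + c = 2 c^{2} + c = c + 2 c^{2}$)
$- j{\left(301 \right)} = - 301 \left(1 + 2 \cdot 301\right) = - 301 \left(1 + 602\right) = - 301 \cdot 603 = \left(-1\right) 181503 = -181503$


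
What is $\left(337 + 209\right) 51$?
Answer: $27846$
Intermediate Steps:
$\left(337 + 209\right) 51 = 546 \cdot 51 = 27846$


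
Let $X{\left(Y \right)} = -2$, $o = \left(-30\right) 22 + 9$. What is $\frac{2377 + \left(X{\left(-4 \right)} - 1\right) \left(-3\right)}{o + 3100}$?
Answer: $\frac{2386}{2449} \approx 0.97428$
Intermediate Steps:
$o = -651$ ($o = -660 + 9 = -651$)
$\frac{2377 + \left(X{\left(-4 \right)} - 1\right) \left(-3\right)}{o + 3100} = \frac{2377 + \left(-2 - 1\right) \left(-3\right)}{-651 + 3100} = \frac{2377 - -9}{2449} = \left(2377 + 9\right) \frac{1}{2449} = 2386 \cdot \frac{1}{2449} = \frac{2386}{2449}$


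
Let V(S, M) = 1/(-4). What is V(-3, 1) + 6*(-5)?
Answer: -121/4 ≈ -30.250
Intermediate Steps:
V(S, M) = -¼
V(-3, 1) + 6*(-5) = -¼ + 6*(-5) = -¼ - 30 = -121/4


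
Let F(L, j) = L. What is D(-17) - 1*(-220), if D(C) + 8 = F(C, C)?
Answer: 195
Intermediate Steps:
D(C) = -8 + C
D(-17) - 1*(-220) = (-8 - 17) - 1*(-220) = -25 + 220 = 195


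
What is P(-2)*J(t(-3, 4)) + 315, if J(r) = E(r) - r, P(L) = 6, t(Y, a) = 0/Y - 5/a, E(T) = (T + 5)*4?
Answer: 825/2 ≈ 412.50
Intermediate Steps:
E(T) = 20 + 4*T (E(T) = (5 + T)*4 = 20 + 4*T)
t(Y, a) = -5/a (t(Y, a) = 0 - 5/a = -5/a)
J(r) = 20 + 3*r (J(r) = (20 + 4*r) - r = 20 + 3*r)
P(-2)*J(t(-3, 4)) + 315 = 6*(20 + 3*(-5/4)) + 315 = 6*(20 - 15/4) + 315 = 6*(65/4) + 315 = 195/2 + 315 = 825/2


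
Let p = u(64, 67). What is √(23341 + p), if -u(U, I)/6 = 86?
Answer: 5*√913 ≈ 151.08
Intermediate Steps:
u(U, I) = -516 (u(U, I) = -6*86 = -516)
p = -516
√(23341 + p) = √(23341 - 516) = √22825 = 5*√913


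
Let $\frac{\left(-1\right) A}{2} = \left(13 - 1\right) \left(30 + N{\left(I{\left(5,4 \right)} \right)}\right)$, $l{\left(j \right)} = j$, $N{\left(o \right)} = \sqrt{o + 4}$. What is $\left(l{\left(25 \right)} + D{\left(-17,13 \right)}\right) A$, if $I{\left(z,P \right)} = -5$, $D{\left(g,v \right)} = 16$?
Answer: $-29520 - 984 i \approx -29520.0 - 984.0 i$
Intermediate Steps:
$N{\left(o \right)} = \sqrt{4 + o}$
$A = -720 - 24 i$ ($A = - 2 \left(13 - 1\right) \left(30 + \sqrt{4 - 5}\right) = - 2 \cdot 12 \left(30 + \sqrt{-1}\right) = - 2 \cdot 12 \left(30 + i\right) = - 2 \left(360 + 12 i\right) = -720 - 24 i \approx -720.0 - 24.0 i$)
$\left(l{\left(25 \right)} + D{\left(-17,13 \right)}\right) A = \left(25 + 16\right) \left(-720 - 24 i\right) = 41 \left(-720 - 24 i\right) = -29520 - 984 i$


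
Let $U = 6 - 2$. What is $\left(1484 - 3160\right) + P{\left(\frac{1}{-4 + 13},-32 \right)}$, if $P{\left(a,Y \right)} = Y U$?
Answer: $-1804$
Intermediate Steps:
$U = 4$ ($U = 6 - 2 = 4$)
$P{\left(a,Y \right)} = 4 Y$ ($P{\left(a,Y \right)} = Y 4 = 4 Y$)
$\left(1484 - 3160\right) + P{\left(\frac{1}{-4 + 13},-32 \right)} = \left(1484 - 3160\right) + 4 \left(-32\right) = -1676 - 128 = -1804$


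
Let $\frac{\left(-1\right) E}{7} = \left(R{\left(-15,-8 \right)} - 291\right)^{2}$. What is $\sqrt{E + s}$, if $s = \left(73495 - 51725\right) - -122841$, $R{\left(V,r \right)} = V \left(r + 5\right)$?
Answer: $i \sqrt{279001} \approx 528.21 i$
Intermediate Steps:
$R{\left(V,r \right)} = V \left(5 + r\right)$
$s = 144611$ ($s = 21770 + 122841 = 144611$)
$E = -423612$ ($E = - 7 \left(- 15 \left(5 - 8\right) - 291\right)^{2} = - 7 \left(\left(-15\right) \left(-3\right) - 291\right)^{2} = - 7 \left(45 - 291\right)^{2} = - 7 \left(-246\right)^{2} = \left(-7\right) 60516 = -423612$)
$\sqrt{E + s} = \sqrt{-423612 + 144611} = \sqrt{-279001} = i \sqrt{279001}$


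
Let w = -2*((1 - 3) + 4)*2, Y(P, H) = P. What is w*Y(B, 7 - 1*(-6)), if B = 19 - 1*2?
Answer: -136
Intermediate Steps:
B = 17 (B = 19 - 2 = 17)
w = -8 (w = -2*(-2 + 4)*2 = -2*2*2 = -4*2 = -8)
w*Y(B, 7 - 1*(-6)) = -8*17 = -136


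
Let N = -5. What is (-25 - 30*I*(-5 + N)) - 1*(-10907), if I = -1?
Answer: 10582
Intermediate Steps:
(-25 - 30*I*(-5 + N)) - 1*(-10907) = (-25 - (-30)*(-5 - 5)) - 1*(-10907) = (-25 - (-30)*(-10)) + 10907 = (-25 - 30*10) + 10907 = (-25 - 300) + 10907 = -325 + 10907 = 10582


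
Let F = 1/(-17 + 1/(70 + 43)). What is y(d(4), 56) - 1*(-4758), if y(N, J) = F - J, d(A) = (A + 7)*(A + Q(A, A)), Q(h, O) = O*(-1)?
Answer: 9027727/1920 ≈ 4701.9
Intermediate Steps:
Q(h, O) = -O
d(A) = 0 (d(A) = (A + 7)*(A - A) = (7 + A)*0 = 0)
F = -113/1920 (F = 1/(-17 + 1/113) = 1/(-1920/113) = -113/1920 ≈ -0.058854)
y(N, J) = -113/1920 - J
y(d(4), 56) - 1*(-4758) = (-113/1920 - 1*56) - 1*(-4758) = (-113/1920 - 56) + 4758 = -107633/1920 + 4758 = 9027727/1920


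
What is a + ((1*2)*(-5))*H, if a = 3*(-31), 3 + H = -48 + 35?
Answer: 67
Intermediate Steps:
H = -16 (H = -3 + (-48 + 35) = -3 - 13 = -16)
a = -93
a + ((1*2)*(-5))*H = -93 + ((1*2)*(-5))*(-16) = -93 + (2*(-5))*(-16) = -93 - 10*(-16) = -93 + 160 = 67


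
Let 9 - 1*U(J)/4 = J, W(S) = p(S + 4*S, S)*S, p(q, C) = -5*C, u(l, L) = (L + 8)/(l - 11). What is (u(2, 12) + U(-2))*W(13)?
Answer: -317720/9 ≈ -35302.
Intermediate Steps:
u(l, L) = (8 + L)/(-11 + l)
W(S) = -5*S² (W(S) = (-5*S)*S = -5*S²)
U(J) = 36 - 4*J
(u(2, 12) + U(-2))*W(13) = ((8 + 12)/(-11 + 2) + (36 - 4*(-2)))*(-5*13²) = (20/(-9) + (36 + 8))*(-5*169) = (-⅑*20 + 44)*(-845) = (-20/9 + 44)*(-845) = (376/9)*(-845) = -317720/9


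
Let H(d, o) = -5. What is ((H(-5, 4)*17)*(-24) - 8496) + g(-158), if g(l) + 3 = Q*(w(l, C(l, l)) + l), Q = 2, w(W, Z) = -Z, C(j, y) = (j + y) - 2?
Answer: -6139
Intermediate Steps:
C(j, y) = -2 + j + y
g(l) = 1 - 2*l (g(l) = -3 + 2*(-(-2 + l + l) + l) = -3 + 2*(-(-2 + 2*l) + l) = -3 + 2*((2 - 2*l) + l) = -3 + 2*(2 - l) = -3 + (4 - 2*l) = 1 - 2*l)
((H(-5, 4)*17)*(-24) - 8496) + g(-158) = (-5*17*(-24) - 8496) + (1 - 2*(-158)) = (-85*(-24) - 8496) + (1 + 316) = (2040 - 8496) + 317 = -6456 + 317 = -6139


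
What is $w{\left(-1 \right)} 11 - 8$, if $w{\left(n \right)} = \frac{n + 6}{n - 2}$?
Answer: $- \frac{79}{3} \approx -26.333$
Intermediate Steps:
$w{\left(n \right)} = \frac{6 + n}{-2 + n}$
$w{\left(-1 \right)} 11 - 8 = \frac{6 - 1}{-2 - 1} \cdot 11 - 8 = \frac{1}{-3} \cdot 5 \cdot 11 - 8 = \left(- \frac{1}{3}\right) 5 \cdot 11 - 8 = \left(- \frac{5}{3}\right) 11 - 8 = - \frac{55}{3} - 8 = - \frac{79}{3}$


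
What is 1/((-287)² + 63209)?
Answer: 1/145578 ≈ 6.8692e-6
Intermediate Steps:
1/((-287)² + 63209) = 1/(82369 + 63209) = 1/145578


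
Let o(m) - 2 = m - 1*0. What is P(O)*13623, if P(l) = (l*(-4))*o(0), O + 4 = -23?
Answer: 2942568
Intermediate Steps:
O = -27 (O = -4 - 23 = -27)
o(m) = 2 + m (o(m) = 2 + (m - 1*0) = 2 + (m + 0) = 2 + m)
P(l) = -8*l (P(l) = (l*(-4))*(2 + 0) = -4*l*2 = -8*l)
P(O)*13623 = -8*(-27)*13623 = 216*13623 = 2942568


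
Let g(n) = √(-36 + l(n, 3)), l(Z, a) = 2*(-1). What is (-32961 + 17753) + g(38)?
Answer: -15208 + I*√38 ≈ -15208.0 + 6.1644*I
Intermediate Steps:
l(Z, a) = -2
g(n) = I*√38 (g(n) = √(-36 - 2) = √(-38) = I*√38)
(-32961 + 17753) + g(38) = (-32961 + 17753) + I*√38 = -15208 + I*√38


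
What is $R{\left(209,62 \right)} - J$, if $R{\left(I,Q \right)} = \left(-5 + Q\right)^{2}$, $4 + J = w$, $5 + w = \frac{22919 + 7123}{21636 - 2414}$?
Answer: $\frac{31297617}{9611} \approx 3256.4$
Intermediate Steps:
$w = - \frac{33034}{9611}$ ($w = -5 + \frac{22919 + 7123}{21636 - 2414} = -5 + \frac{30042}{19222} = -5 + 30042 \cdot \frac{1}{19222} = -5 + \frac{15021}{9611} = - \frac{33034}{9611} \approx -3.4371$)
$J = - \frac{71478}{9611}$ ($J = -4 - \frac{33034}{9611} = - \frac{71478}{9611} \approx -7.4371$)
$R{\left(209,62 \right)} - J = \left(-5 + 62\right)^{2} - - \frac{71478}{9611} = 57^{2} + \frac{71478}{9611} = 3249 + \frac{71478}{9611} = \frac{31297617}{9611}$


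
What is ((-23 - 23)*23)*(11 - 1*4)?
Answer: -7406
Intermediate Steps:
((-23 - 23)*23)*(11 - 1*4) = (-46*23)*(11 - 4) = -1058*7 = -7406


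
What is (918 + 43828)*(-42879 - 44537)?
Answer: -3911516336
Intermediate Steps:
(918 + 43828)*(-42879 - 44537) = 44746*(-87416) = -3911516336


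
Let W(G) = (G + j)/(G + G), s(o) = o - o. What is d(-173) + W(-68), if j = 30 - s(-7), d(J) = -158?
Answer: -10725/68 ≈ -157.72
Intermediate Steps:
s(o) = 0
j = 30 (j = 30 - 1*0 = 30 + 0 = 30)
W(G) = (30 + G)/(2*G) (W(G) = (G + 30)/(G + G) = (30 + G)/((2*G)) = (30 + G)*(1/(2*G)) = (30 + G)/(2*G))
d(-173) + W(-68) = -158 + (½)*(30 - 68)/(-68) = -158 + (½)*(-1/68)*(-38) = -158 + 19/68 = -10725/68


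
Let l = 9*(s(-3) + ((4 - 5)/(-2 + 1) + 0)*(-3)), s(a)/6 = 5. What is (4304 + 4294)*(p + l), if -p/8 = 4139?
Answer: -282607662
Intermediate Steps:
p = -33112 (p = -8*4139 = -33112)
s(a) = 30 (s(a) = 6*5 = 30)
l = 243 (l = 9*(30 + ((4 - 5)/(-2 + 1) + 0)*(-3)) = 9*(30 + (-1/(-1) + 0)*(-3)) = 9*(30 + (-1*(-1) + 0)*(-3)) = 9*(30 + (1 + 0)*(-3)) = 9*(30 + 1*(-3)) = 9*(30 - 3) = 9*27 = 243)
(4304 + 4294)*(p + l) = (4304 + 4294)*(-33112 + 243) = 8598*(-32869) = -282607662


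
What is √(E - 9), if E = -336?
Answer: I*√345 ≈ 18.574*I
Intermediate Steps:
√(E - 9) = √(-336 - 9) = √(-345) = I*√345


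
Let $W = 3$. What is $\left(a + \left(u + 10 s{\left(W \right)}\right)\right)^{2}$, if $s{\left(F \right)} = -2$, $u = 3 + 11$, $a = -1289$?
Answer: $1677025$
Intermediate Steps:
$u = 14$
$\left(a + \left(u + 10 s{\left(W \right)}\right)\right)^{2} = \left(-1289 + \left(14 + 10 \left(-2\right)\right)\right)^{2} = \left(-1289 + \left(14 - 20\right)\right)^{2} = \left(-1289 - 6\right)^{2} = \left(-1295\right)^{2} = 1677025$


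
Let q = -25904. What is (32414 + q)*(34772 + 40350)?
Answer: 489044220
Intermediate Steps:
(32414 + q)*(34772 + 40350) = (32414 - 25904)*(34772 + 40350) = 6510*75122 = 489044220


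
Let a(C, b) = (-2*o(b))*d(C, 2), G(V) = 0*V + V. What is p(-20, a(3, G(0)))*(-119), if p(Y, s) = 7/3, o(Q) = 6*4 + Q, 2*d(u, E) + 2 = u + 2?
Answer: -833/3 ≈ -277.67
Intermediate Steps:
d(u, E) = u/2 (d(u, E) = -1 + (u + 2)/2 = -1 + (2 + u)/2 = -1 + (1 + u/2) = u/2)
o(Q) = 24 + Q
G(V) = V (G(V) = 0 + V = V)
a(C, b) = C*(-48 - 2*b)/2 (a(C, b) = (-2*(24 + b))*(C/2) = (-48 - 2*b)*(C/2) = C*(-48 - 2*b)/2)
p(Y, s) = 7/3 (p(Y, s) = 7*(⅓) = 7/3)
p(-20, a(3, G(0)))*(-119) = (7/3)*(-119) = -833/3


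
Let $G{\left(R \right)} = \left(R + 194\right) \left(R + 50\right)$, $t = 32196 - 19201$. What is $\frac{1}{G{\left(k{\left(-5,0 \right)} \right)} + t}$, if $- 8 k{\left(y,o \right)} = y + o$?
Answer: $\frac{64}{1462265} \approx 4.3768 \cdot 10^{-5}$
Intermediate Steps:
$k{\left(y,o \right)} = - \frac{o}{8} - \frac{y}{8}$ ($k{\left(y,o \right)} = - \frac{y + o}{8} = - \frac{o + y}{8} = - \frac{o}{8} - \frac{y}{8}$)
$t = 12995$
$G{\left(R \right)} = \left(50 + R\right) \left(194 + R\right)$ ($G{\left(R \right)} = \left(194 + R\right) \left(50 + R\right) = \left(50 + R\right) \left(194 + R\right)$)
$\frac{1}{G{\left(k{\left(-5,0 \right)} \right)} + t} = \frac{1}{\left(9700 + \left(\left(- \frac{1}{8}\right) 0 - - \frac{5}{8}\right)^{2} + 244 \left(\left(- \frac{1}{8}\right) 0 - - \frac{5}{8}\right)\right) + 12995} = \frac{1}{\left(9700 + \left(0 + \frac{5}{8}\right)^{2} + 244 \left(0 + \frac{5}{8}\right)\right) + 12995} = \frac{1}{\left(9700 + \left(\frac{5}{8}\right)^{2} + 244 \cdot \frac{5}{8}\right) + 12995} = \frac{1}{\left(9700 + \frac{25}{64} + \frac{305}{2}\right) + 12995} = \frac{1}{\frac{630585}{64} + 12995} = \frac{1}{\frac{1462265}{64}} = \frac{64}{1462265}$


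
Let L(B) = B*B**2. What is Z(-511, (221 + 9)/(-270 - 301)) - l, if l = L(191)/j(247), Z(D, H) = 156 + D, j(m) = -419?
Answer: 6819126/419 ≈ 16275.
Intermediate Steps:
L(B) = B**3
l = -6967871/419 (l = 191**3/(-419) = 6967871*(-1/419) = -6967871/419 ≈ -16630.)
Z(-511, (221 + 9)/(-270 - 301)) - l = (156 - 511) - 1*(-6967871/419) = -355 + 6967871/419 = 6819126/419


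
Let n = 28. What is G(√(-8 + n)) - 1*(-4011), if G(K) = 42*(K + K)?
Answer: 4011 + 168*√5 ≈ 4386.7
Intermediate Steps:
G(K) = 84*K (G(K) = 42*(2*K) = 84*K)
G(√(-8 + n)) - 1*(-4011) = 84*√(-8 + 28) - 1*(-4011) = 84*√20 + 4011 = 84*(2*√5) + 4011 = 168*√5 + 4011 = 4011 + 168*√5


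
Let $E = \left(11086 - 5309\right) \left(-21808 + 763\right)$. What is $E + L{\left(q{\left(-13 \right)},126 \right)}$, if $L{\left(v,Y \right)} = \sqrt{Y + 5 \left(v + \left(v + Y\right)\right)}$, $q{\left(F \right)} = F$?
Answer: $-121576965 + \sqrt{626} \approx -1.2158 \cdot 10^{8}$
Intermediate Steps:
$E = -121576965$ ($E = 5777 \left(-21045\right) = -121576965$)
$L{\left(v,Y \right)} = \sqrt{6 Y + 10 v}$ ($L{\left(v,Y \right)} = \sqrt{Y + 5 \left(v + \left(Y + v\right)\right)} = \sqrt{Y + 5 \left(Y + 2 v\right)} = \sqrt{Y + \left(5 Y + 10 v\right)} = \sqrt{6 Y + 10 v}$)
$E + L{\left(q{\left(-13 \right)},126 \right)} = -121576965 + \sqrt{6 \cdot 126 + 10 \left(-13\right)} = -121576965 + \sqrt{756 - 130} = -121576965 + \sqrt{626}$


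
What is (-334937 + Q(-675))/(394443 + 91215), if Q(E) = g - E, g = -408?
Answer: -167335/242829 ≈ -0.68911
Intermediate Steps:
Q(E) = -408 - E
(-334937 + Q(-675))/(394443 + 91215) = (-334937 + (-408 - 1*(-675)))/(394443 + 91215) = (-334937 + (-408 + 675))/485658 = (-334937 + 267)*(1/485658) = -334670*1/485658 = -167335/242829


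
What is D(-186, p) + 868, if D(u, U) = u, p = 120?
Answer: 682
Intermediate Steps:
D(-186, p) + 868 = -186 + 868 = 682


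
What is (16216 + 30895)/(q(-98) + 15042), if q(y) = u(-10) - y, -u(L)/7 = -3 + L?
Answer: 47111/15231 ≈ 3.0931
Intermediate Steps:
u(L) = 21 - 7*L (u(L) = -7*(-3 + L) = 21 - 7*L)
q(y) = 91 - y (q(y) = (21 - 7*(-10)) - y = (21 + 70) - y = 91 - y)
(16216 + 30895)/(q(-98) + 15042) = (16216 + 30895)/((91 - 1*(-98)) + 15042) = 47111/((91 + 98) + 15042) = 47111/(189 + 15042) = 47111/15231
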